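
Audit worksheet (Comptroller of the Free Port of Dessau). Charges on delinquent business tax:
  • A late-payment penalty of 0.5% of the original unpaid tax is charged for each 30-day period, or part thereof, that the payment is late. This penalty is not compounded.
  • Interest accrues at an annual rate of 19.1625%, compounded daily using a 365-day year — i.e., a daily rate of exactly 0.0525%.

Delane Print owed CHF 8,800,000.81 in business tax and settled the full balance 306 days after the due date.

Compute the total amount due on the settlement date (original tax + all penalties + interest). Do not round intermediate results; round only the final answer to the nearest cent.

Penalty periods: ⌈306/30⌉ = 11; penalty = 11 × 0.5% × CHF 8,800,000.81 = CHF 484,000.04…
Interest: CHF 8,800,000.81 × ((1 + 0.000525)^306 − 1) = CHF 8,800,000.81 × 0.17422440… = CHF 1,533,174.8569…
Total = CHF 8,800,000.81 + CHF 484,000.0446… + CHF 1,533,174.8569… = CHF 10,817,175.71

CHF 10,817,175.71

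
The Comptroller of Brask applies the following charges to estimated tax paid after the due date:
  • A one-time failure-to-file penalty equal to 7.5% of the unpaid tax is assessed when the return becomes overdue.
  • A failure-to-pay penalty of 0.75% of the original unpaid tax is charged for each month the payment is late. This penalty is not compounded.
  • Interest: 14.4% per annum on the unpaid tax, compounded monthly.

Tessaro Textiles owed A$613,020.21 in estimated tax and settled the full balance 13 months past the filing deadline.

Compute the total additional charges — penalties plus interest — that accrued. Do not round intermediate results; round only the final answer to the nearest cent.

A$208,574.83

Failure-to-file penalty: 7.5% × A$613,020.21 = A$45,976.52…
Failure-to-pay penalty = 0.75% × A$613,020.21 × 13 mo = A$59,769.47…
Interest (14.4%/yr ÷ 12 = 1.2%/month): A$613,020.21 × ((1 + 0.012)^13 − 1) = A$102,828.8435…
Penalties + interest = A$105,745.9862… + A$102,828.8435… = A$208,574.83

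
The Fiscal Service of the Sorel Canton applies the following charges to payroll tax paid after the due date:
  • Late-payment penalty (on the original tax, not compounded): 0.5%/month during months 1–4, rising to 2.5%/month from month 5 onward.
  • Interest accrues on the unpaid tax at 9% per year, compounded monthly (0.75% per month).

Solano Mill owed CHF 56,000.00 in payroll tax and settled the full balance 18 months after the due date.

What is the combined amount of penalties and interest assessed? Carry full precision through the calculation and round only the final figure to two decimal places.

CHF 28,781.78

Penalty, months 1–4: 4 × 0.5% × CHF 56,000.00 = CHF 1,120.00
Penalty, months 5–18: 14 × 2.5% × CHF 56,000.00 = CHF 19,600.00
Interest: CHF 56,000.00 × ((1 + 0.0075)^18 − 1) = CHF 56,000.00 × 0.1439604… = CHF 8,061.7818…
Penalties + interest = CHF 20,720.0000 + CHF 8,061.7818… = CHF 28,781.78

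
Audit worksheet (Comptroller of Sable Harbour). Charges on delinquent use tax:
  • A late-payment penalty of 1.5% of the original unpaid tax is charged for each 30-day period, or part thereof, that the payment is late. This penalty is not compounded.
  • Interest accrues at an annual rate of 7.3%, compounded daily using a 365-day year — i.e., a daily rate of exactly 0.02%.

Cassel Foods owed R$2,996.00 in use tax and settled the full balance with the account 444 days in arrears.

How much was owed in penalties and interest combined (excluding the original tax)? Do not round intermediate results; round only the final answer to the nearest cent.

Penalty periods: ⌈444/30⌉ = 15; penalty = 15 × 1.5% × R$2,996.00 = R$674.10
Interest: R$2,996.00 × ((1 + 0.0002)^444 − 1) = R$2,996.00 × 0.09285236… = R$278.1857…
Penalties + interest = R$674.1000 + R$278.1857… = R$952.29

R$952.29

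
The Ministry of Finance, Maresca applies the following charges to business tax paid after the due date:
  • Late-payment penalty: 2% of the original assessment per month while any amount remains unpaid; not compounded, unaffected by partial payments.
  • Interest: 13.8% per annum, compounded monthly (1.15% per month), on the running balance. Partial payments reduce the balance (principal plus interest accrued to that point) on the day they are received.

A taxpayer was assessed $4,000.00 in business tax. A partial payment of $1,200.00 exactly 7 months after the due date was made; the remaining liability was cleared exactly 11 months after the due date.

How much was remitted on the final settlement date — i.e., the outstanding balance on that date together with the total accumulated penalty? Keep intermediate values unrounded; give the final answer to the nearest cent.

Balance at month 7: $4,000.0000 × (1 + 0.0115)^7 = $4,333.3244…
After $1,200.00 payment: $4,333.3244… − $1,200.00 = $3,133.3244…
Balance at month 11: $3,133.3244… × (1 + 0.0115)^4 = $3,279.9627…
Penalty: 11 × 2% × $4,000.00 = $880.00
Final settlement = outstanding balance + penalty = $3,279.9627… + $880.00 = $4,159.96

$4,159.96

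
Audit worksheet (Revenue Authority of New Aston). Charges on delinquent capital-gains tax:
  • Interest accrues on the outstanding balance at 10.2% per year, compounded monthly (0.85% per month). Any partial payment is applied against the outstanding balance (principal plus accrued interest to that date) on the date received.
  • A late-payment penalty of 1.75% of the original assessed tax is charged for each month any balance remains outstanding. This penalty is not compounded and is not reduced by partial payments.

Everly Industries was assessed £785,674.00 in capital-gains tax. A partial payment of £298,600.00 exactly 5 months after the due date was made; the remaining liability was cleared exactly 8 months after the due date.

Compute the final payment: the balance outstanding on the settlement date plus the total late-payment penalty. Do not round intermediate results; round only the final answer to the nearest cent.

Balance at month 5: £785,674.0000 × (1 + 0.0085)^5 = £819,637.6400…
After £298,600.00 payment: £819,637.6400… − £298,600.00 = £521,037.6400…
Balance at month 8: £521,037.6400… × (1 + 0.0085)^3 = £534,437.3547…
Penalty: 8 × 1.75% × £785,674.00 = £109,994.36
Final settlement = outstanding balance + penalty = £534,437.3547… + £109,994.36 = £644,431.71

£644,431.71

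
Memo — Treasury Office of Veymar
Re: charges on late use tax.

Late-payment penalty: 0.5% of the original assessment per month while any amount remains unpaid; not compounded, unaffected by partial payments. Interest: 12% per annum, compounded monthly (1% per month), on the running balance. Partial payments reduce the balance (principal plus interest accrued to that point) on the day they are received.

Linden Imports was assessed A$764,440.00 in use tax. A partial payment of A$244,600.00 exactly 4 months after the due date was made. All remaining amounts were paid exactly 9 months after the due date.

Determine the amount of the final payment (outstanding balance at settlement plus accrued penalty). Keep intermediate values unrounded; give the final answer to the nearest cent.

A$613,379.51

Balance at month 4: A$764,440.0000 × (1 + 0.01)^4 = A$795,479.3294…
After A$244,600.00 payment: A$795,479.3294… − A$244,600.00 = A$550,879.3294…
Balance at month 9: A$550,879.3294… × (1 + 0.01)^5 = A$578,979.7116…
Penalty: 9 × 0.5% × A$764,440.00 = A$34,399.80
Final settlement = outstanding balance + penalty = A$578,979.7116… + A$34,399.80 = A$613,379.51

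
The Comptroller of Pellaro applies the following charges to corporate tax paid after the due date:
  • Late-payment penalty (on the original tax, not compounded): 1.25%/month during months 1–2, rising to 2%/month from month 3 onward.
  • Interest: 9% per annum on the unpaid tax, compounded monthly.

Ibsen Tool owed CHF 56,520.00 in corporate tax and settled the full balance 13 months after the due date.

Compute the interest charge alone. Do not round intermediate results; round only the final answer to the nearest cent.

CHF 5,765.63

Interest (9%/yr ÷ 12 = 0.75%/month): CHF 56,520.00 × ((1 + 0.0075)^13 − 1) = CHF 5,765.6306…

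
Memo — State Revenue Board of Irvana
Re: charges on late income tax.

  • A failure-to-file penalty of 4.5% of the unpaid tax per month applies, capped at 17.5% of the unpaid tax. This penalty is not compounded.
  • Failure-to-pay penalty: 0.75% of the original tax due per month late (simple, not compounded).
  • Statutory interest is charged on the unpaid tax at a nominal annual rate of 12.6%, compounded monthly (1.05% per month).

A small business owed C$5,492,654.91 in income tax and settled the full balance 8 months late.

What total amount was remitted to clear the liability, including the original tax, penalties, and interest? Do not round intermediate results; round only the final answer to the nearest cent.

Failure-to-file: 8 × 4.5% × C$5,492,654.91 = C$1,977,355.77…, capped at 17.5% × C$5,492,654.91 = C$961,214.61…
Failure-to-pay penalty: 8 × 0.75% × C$5,492,654.91 = C$329,559.29…
Interest: C$5,492,654.91 × ((1 + 0.0105)^8 − 1) = C$5,492,654.91 × 0.0871527… = C$478,699.6234…
Total = C$5,492,654.91 + C$1,290,773.9039… + C$478,699.6234… = C$7,262,128.44

C$7,262,128.44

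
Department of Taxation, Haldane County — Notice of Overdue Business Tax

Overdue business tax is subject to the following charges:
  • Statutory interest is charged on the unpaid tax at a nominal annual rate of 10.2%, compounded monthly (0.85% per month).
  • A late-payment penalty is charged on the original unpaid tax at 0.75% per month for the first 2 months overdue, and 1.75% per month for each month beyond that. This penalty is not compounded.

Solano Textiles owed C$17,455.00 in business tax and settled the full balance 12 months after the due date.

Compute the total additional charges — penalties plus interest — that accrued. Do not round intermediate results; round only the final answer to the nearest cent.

C$5,182.50

Penalty, months 1–2: 2 × 0.75% × C$17,455.00 = C$261.83…
Penalty, months 3–12: 10 × 1.75% × C$17,455.00 = C$3,054.63…
Interest: C$17,455.00 × ((1 + 0.0085)^12 − 1) = C$17,455.00 × 0.1069062… = C$1,866.0482…
Penalties + interest = C$3,316.4500 + C$1,866.0482… = C$5,182.50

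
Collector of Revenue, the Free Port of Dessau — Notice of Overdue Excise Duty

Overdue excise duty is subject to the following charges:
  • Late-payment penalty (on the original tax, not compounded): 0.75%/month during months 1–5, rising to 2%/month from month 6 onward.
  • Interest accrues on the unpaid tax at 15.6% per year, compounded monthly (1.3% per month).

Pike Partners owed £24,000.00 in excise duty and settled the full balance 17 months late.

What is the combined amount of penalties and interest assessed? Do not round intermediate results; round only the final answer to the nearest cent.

£12,553.16

Penalty, months 1–5: 5 × 0.75% × £24,000.00 = £900.00
Penalty, months 6–17: 12 × 2% × £24,000.00 = £5,760.00
Interest: £24,000.00 × ((1 + 0.013)^17 − 1) = £24,000.00 × 0.2455483… = £5,893.1590…
Penalties + interest = £6,660.0000 + £5,893.1590… = £12,553.16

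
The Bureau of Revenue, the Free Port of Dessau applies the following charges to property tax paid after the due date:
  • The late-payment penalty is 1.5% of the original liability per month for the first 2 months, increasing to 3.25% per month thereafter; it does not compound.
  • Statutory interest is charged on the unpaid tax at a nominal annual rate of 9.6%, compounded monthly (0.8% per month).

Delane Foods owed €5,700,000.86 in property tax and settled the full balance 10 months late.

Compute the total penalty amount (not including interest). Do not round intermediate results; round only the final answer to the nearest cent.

€1,653,000.25

Penalty, months 1–2: 2 × 1.5% × €5,700,000.86 = €171,000.03…
Penalty, months 3–10: 8 × 3.25% × €5,700,000.86 = €1,482,000.22…
Total penalty = €171,000.03… + €1,482,000.22… = €1,653,000.25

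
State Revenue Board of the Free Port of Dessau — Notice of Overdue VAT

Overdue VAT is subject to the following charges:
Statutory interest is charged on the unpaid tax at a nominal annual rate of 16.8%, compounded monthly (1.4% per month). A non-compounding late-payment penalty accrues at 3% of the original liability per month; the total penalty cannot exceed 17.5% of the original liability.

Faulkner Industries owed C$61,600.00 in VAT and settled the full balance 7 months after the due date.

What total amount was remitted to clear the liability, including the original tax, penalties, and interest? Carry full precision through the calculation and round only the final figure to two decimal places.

Penalty (uncapped): 7 × 3% × C$61,600.00 = C$12,936.00; cap = 17.5% × C$61,600.00 = C$10,780.00 → penalty = C$10,780.00
Interest: C$61,600.00 × ((1 + 0.014)^7 − 1) = C$61,600.00 × 0.1022134… = C$6,296.3452…
Total = C$61,600.00 + C$10,780.0000 + C$6,296.3452… = C$78,676.35

C$78,676.35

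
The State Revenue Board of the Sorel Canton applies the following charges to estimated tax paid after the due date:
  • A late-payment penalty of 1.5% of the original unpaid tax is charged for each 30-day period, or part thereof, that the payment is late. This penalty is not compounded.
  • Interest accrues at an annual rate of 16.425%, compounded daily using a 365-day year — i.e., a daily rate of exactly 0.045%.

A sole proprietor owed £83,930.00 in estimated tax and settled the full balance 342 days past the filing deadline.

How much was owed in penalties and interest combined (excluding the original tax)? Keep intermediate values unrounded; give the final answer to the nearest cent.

£29,067.80

Penalty periods: ⌈342/30⌉ = 12; penalty = 12 × 1.5% × £83,930.00 = £15,107.40
Interest: £83,930.00 × ((1 + 0.00045)^342 − 1) = £83,930.00 × 0.16633387… = £13,960.4015…
Penalties + interest = £15,107.4000 + £13,960.4015… = £29,067.80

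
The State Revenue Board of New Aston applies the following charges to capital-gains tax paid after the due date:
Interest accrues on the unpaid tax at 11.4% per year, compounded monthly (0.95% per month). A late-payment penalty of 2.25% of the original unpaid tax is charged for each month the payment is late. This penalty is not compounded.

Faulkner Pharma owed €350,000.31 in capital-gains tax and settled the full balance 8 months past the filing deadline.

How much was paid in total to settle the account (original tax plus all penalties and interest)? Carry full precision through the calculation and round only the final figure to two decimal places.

Late-payment penalty: 8 × 2.25% × €350,000.31 = €63,000.06…
Interest: €350,000.31 × ((1 + 0.0095)^8 − 1) = €350,000.31 × 0.0785756… = €27,501.4800…
Total = €350,000.31 + €63,000.0558 + €27,501.4800… = €440,501.85

€440,501.85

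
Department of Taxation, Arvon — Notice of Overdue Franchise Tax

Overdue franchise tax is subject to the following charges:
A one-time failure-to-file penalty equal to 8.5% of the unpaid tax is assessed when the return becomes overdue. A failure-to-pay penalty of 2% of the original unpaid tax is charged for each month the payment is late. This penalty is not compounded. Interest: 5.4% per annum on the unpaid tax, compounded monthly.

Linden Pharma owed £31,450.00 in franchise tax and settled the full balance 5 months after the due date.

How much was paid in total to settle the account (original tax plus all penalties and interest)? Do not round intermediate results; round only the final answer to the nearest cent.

Failure-to-file penalty: 8.5% × £31,450.00 = £2,673.25
Failure-to-pay penalty = 2% × £31,450.00 × 5 mo = £3,145.00
Interest (5.4%/yr ÷ 12 = 0.45%/month): £31,450.00 × ((1 + 0.0045)^5 − 1) = £714.0223…
Total = £31,450.00 + £5,818.2500 + £714.0223… = £37,982.27

£37,982.27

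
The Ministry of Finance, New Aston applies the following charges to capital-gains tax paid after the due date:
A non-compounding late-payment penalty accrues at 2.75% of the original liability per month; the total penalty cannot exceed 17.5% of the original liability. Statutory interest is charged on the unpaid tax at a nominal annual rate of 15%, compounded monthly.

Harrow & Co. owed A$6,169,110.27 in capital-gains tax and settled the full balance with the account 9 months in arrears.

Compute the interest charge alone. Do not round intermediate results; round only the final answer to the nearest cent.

A$729,757.49

Interest (15%/yr ÷ 12 = 1.25%/month): A$6,169,110.27 × ((1 + 0.0125)^9 − 1) = A$729,757.4867…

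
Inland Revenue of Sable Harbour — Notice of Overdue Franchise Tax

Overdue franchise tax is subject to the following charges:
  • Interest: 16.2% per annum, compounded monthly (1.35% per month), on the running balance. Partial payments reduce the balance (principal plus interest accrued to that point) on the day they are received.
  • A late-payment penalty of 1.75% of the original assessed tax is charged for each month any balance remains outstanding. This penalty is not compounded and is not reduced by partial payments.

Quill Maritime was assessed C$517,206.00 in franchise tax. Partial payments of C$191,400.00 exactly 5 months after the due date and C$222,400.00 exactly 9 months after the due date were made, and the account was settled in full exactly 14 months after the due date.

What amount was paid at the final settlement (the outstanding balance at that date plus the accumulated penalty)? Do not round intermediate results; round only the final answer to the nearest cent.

C$296,957.93

Balance at month 5: C$517,206.0000 × (1 + 0.0135)^5 = C$553,072.8243…
After C$191,400.00 payment: C$553,072.8243… − C$191,400.00 = C$361,672.8243…
Balance at month 9: C$361,672.8243… × (1 + 0.0135)^4 = C$381,602.2174…
After C$222,400.00 payment: C$381,602.2174… − C$222,400.00 = C$159,202.2174…
Balance at month 14: C$159,202.2174… × (1 + 0.0135)^5 = C$170,242.4566…
Penalty: 14 × 1.75% × C$517,206.00 = C$126,715.47
Final settlement = outstanding balance + penalty = C$170,242.4566… + C$126,715.47 = C$296,957.93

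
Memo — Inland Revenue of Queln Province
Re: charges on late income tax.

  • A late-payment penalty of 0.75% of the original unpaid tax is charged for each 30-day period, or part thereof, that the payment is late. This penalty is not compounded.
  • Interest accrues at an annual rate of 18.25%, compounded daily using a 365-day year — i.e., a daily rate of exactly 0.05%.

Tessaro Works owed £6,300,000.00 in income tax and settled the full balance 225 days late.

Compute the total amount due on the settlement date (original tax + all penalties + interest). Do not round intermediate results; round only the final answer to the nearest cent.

£7,427,957.00

Penalty periods: ⌈225/30⌉ = 8; penalty = 8 × 0.75% × £6,300,000.00 = £378,000.00
Interest: £6,300,000.00 × ((1 + 0.0005)^225 − 1) = £6,300,000.00 × 0.11904079… = £749,957.0018…
Total = £6,300,000.00 + £378,000.0000 + £749,957.0018… = £7,427,957.00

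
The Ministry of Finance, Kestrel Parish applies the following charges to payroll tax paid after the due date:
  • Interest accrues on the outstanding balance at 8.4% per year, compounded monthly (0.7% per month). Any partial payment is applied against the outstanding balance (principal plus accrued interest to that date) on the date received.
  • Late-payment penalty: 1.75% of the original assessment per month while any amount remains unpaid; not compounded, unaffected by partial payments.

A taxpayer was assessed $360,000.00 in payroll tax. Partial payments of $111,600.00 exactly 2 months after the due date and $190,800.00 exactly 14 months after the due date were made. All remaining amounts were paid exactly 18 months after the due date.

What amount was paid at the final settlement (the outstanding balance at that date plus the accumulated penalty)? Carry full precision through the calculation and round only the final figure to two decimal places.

Balance at month 2: $360,000.0000 × (1 + 0.007)^2 = $365,057.6400
After $111,600.00 payment: $365,057.6400 − $111,600.00 = $253,457.6400
Balance at month 14: $253,457.6400 × (1 + 0.007)^12 = $275,587.1943…
After $190,800.00 payment: $275,587.1943… − $190,800.00 = $84,787.1943…
Balance at month 18: $84,787.1943… × (1 + 0.007)^4 = $87,186.2797…
Penalty: 18 × 1.75% × $360,000.00 = $113,400.00
Final settlement = outstanding balance + penalty = $87,186.2797… + $113,400.00 = $200,586.28

$200,586.28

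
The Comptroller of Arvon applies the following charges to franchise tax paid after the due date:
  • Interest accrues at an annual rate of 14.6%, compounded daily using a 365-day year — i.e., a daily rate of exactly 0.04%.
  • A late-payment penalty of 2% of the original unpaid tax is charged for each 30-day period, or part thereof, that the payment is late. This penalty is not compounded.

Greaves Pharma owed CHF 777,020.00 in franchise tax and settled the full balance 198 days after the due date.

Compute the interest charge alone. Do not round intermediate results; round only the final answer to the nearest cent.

CHF 64,029.28

Interest: CHF 777,020.00 × ((1 + 0.0004)^198 − 1) = CHF 777,020.00 × 0.08240364… = CHF 64,029.2793…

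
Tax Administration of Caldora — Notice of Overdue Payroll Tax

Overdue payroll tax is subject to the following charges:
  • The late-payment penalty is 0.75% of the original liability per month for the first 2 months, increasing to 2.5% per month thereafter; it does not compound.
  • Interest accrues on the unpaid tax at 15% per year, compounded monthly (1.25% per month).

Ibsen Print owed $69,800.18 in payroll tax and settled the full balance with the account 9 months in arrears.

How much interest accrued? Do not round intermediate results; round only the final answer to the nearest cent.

$8,256.82

Interest: $69,800.18 × ((1 + 0.0125)^9 − 1) = $69,800.18 × 0.1182922… = $8,256.8153…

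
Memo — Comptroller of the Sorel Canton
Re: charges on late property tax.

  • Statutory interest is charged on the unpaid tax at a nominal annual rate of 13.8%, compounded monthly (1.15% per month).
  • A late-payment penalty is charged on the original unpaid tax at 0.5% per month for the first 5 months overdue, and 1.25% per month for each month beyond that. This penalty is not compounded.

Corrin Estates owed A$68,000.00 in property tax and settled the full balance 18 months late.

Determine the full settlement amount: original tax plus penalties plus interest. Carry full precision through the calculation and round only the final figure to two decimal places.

Penalty, months 1–5: 5 × 0.5% × A$68,000.00 = A$1,700.00
Penalty, months 6–18: 13 × 1.25% × A$68,000.00 = A$11,050.00
Interest: A$68,000.00 × ((1 + 0.0115)^18 − 1) = A$68,000.00 × 0.2285306… = A$15,540.0788…
Total = A$68,000.00 + A$12,750.0000 + A$15,540.0788… = A$96,290.08

A$96,290.08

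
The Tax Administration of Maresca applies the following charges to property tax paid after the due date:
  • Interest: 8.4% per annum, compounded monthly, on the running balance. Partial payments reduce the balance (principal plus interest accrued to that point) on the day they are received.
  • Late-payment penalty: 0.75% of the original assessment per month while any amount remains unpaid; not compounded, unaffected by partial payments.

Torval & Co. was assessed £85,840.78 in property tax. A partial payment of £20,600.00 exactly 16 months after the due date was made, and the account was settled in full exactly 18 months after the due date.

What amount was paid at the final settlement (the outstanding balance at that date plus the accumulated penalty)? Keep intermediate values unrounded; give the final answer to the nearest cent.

£88,024.03

Monthly rate = 8.4% ÷ 12 = 0.7%
Balance at month 16: £85,840.7800 × (1 + 0.007)^16 = £95,976.5609…
After £20,600.00 payment: £95,976.5609… − £20,600.00 = £75,376.5609…
Balance at month 18: £75,376.5609… × (1 + 0.007)^2 = £76,435.5262…
Penalty: 18 × 0.75% × £85,840.78 = £11,588.51…
Final settlement = outstanding balance + penalty = £76,435.5262… + £11,588.51… = £88,024.03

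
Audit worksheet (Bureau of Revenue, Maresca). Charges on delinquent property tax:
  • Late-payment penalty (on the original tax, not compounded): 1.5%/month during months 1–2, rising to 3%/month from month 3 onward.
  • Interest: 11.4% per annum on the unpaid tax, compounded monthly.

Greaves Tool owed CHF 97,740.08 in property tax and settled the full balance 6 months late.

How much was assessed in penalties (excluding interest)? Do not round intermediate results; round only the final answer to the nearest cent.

CHF 14,661.01

Penalty, months 1–2: 2 × 1.5% × CHF 97,740.08 = CHF 2,932.20…
Penalty, months 3–6: 4 × 3% × CHF 97,740.08 = CHF 11,728.81…
Total penalty = CHF 2,932.20… + CHF 11,728.81… = CHF 14,661.01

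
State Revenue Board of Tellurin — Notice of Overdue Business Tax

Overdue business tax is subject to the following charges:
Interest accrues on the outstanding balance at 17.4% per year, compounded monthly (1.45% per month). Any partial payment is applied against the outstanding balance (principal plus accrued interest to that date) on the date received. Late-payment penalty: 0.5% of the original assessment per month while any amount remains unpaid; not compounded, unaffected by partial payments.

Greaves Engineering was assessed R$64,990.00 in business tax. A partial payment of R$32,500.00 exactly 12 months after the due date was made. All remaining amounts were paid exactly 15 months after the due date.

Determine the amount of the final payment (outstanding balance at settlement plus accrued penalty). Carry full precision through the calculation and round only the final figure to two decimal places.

R$51,594.16

Balance at month 12: R$64,990.0000 × (1 + 0.0145)^12 = R$77,245.1380…
After R$32,500.00 payment: R$77,245.1380… − R$32,500.00 = R$44,745.1380…
Balance at month 15: R$44,745.1380… × (1 + 0.0145)^3 = R$46,719.9109…
Penalty: 15 × 0.5% × R$64,990.00 = R$4,874.25
Final settlement = outstanding balance + penalty = R$46,719.9109… + R$4,874.25 = R$51,594.16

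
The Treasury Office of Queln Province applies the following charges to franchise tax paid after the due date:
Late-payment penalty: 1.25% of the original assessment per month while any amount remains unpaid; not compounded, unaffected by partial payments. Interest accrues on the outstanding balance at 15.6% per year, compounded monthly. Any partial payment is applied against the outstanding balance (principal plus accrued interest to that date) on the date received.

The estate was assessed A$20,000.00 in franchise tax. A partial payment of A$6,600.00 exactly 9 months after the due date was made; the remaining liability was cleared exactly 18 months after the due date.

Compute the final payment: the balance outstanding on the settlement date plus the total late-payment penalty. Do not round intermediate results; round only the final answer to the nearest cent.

Monthly rate = 15.6% ÷ 12 = 1.3%
Balance at month 9: A$20,000.0000 × (1 + 0.013)^9 = A$22,465.4439…
After A$6,600.00 payment: A$22,465.4439… − A$6,600.00 = A$15,865.4439…
Balance at month 18: A$15,865.4439… × (1 + 0.013)^9 = A$17,821.2120…
Penalty: 18 × 1.25% × A$20,000.00 = A$4,500.00
Final settlement = outstanding balance + penalty = A$17,821.2120… + A$4,500.00 = A$22,321.21

A$22,321.21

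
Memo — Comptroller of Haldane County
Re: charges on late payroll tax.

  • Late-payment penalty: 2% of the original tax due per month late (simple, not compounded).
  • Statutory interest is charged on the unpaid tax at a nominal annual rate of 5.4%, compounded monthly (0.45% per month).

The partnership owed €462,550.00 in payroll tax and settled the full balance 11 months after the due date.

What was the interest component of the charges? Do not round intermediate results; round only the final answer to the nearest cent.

Interest: €462,550.00 × ((1 + 0.0045)^11 − 1) = €462,550.00 × 0.0506289… = €23,418.4078…

€23,418.41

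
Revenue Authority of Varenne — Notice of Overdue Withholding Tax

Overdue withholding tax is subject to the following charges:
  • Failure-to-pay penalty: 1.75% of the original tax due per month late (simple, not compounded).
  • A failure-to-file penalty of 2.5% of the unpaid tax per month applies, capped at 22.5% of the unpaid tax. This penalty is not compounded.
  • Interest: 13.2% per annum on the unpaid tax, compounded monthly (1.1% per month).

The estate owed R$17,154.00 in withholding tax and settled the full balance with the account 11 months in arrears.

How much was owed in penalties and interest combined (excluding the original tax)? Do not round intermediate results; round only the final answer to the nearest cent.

R$9,355.44

Failure-to-file: 11 × 2.5% × R$17,154.00 = R$4,717.35, capped at 22.5% × R$17,154.00 = R$3,859.65
Failure-to-pay penalty: 11 × 1.75% × R$17,154.00 = R$3,302.15…
Interest: R$17,154.00 × ((1 + 0.011)^11 − 1) = R$17,154.00 × 0.1278795… = R$2,193.6453…
Penalties + interest = R$7,161.7950 + R$2,193.6453… = R$9,355.44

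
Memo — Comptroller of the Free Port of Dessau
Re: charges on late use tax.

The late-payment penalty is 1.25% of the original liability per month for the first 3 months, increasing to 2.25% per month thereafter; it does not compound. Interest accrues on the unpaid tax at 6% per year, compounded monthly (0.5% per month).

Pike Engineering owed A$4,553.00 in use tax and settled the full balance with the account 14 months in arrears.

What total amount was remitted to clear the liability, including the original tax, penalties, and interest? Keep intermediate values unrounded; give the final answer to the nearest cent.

A$6,179.88

Penalty, months 1–3: 3 × 1.25% × A$4,553.00 = A$170.74…
Penalty, months 4–14: 11 × 2.25% × A$4,553.00 = A$1,126.87…
Interest: A$4,553.00 × ((1 + 0.005)^14 − 1) = A$4,553.00 × 0.0723211… = A$329.2781…
Total = A$4,553.00 + A$1,297.6050 + A$329.2781… = A$6,179.88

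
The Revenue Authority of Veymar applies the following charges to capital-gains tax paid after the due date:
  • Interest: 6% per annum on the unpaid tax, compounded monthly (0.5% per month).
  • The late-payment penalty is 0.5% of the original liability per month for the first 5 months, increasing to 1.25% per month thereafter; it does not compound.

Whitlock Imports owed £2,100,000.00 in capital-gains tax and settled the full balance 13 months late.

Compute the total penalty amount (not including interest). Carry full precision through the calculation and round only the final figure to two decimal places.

£262,500.00

Penalty, months 1–5: 5 × 0.5% × £2,100,000.00 = £52,500.00
Penalty, months 6–13: 8 × 1.25% × £2,100,000.00 = £210,000.00
Total penalty = £52,500.00 + £210,000.00 = £262,500.00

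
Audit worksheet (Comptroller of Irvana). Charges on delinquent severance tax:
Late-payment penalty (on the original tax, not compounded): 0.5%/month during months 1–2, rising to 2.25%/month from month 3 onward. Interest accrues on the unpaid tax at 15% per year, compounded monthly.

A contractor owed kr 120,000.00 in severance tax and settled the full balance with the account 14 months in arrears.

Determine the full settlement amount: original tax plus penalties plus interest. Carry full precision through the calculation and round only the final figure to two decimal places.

kr 176,394.57

Penalty, months 1–2: 2 × 0.5% × kr 120,000.00 = kr 1,200.00
Penalty, months 3–14: 12 × 2.25% × kr 120,000.00 = kr 32,400.00
Interest (15%/yr ÷ 12 = 1.25%/month): kr 120,000.00 × ((1 + 0.0125)^14 − 1) = kr 22,794.5698…
Total = kr 120,000.00 + kr 33,600.0000 + kr 22,794.5698… = kr 176,394.57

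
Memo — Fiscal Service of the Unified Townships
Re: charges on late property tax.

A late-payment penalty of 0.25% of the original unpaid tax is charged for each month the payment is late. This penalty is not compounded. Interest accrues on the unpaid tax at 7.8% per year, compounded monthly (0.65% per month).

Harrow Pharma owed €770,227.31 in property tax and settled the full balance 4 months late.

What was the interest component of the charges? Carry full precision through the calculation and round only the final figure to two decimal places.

€20,222.01

Interest: €770,227.31 × ((1 + 0.0065)^4 − 1) = €770,227.31 × 0.0262546… = €20,222.0102…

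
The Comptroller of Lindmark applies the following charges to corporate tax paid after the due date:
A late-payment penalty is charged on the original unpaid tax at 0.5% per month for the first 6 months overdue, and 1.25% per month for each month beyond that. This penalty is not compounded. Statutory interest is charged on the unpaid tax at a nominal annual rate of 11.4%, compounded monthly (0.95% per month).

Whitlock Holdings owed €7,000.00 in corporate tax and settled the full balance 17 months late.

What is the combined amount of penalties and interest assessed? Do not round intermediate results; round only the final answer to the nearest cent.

Penalty, months 1–6: 6 × 0.5% × €7,000.00 = €210.00
Penalty, months 7–17: 11 × 1.25% × €7,000.00 = €962.50
Interest: €7,000.00 × ((1 + 0.0095)^17 − 1) = €7,000.00 × 0.1743769… = €1,220.6382…
Penalties + interest = €1,172.5000 + €1,220.6382… = €2,393.14

€2,393.14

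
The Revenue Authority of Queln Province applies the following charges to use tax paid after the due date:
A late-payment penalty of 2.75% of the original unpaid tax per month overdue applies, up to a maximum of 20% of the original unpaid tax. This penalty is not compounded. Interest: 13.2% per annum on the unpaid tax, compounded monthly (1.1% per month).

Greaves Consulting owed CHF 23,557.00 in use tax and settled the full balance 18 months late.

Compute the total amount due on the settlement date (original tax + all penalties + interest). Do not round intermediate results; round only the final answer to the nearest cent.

CHF 33,395.47

Penalty (uncapped): 18 × 2.75% × CHF 23,557.00 = CHF 11,660.72…; cap = 20% × CHF 23,557.00 = CHF 4,711.40 → penalty = CHF 4,711.40
Interest: CHF 23,557.00 × ((1 + 0.011)^18 − 1) = CHF 23,557.00 × 0.2176453… = CHF 5,127.0706…
Total = CHF 23,557.00 + CHF 4,711.4000 + CHF 5,127.0706… = CHF 33,395.47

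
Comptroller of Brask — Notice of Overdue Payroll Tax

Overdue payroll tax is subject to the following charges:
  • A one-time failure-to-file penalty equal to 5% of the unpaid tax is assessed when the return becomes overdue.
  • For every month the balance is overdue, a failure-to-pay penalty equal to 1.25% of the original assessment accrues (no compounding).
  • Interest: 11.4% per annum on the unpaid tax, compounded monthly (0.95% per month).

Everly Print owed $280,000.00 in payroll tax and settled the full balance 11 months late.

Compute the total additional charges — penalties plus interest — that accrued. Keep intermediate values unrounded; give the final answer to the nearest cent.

Failure-to-file penalty: 5% × $280,000.00 = $14,000.00
Failure-to-pay penalty = 1.25% × $280,000.00 × 11 mo = $38,500.00
Interest: $280,000.00 × ((1 + 0.0095)^11 − 1) = $280,000.00 × 0.1096079… = $30,690.2234…
Penalties + interest = $52,500.0000 + $30,690.2234… = $83,190.22

$83,190.22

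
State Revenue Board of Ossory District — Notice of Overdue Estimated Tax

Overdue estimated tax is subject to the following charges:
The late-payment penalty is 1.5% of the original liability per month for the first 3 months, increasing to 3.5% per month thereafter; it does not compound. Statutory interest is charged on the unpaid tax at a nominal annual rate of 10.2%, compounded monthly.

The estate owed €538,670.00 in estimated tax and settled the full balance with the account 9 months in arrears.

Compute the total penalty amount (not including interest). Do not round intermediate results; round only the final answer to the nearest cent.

Penalty, months 1–3: 3 × 1.5% × €538,670.00 = €24,240.15
Penalty, months 4–9: 6 × 3.5% × €538,670.00 = €113,120.70
Total penalty = €24,240.15 + €113,120.70 = €137,360.85

€137,360.85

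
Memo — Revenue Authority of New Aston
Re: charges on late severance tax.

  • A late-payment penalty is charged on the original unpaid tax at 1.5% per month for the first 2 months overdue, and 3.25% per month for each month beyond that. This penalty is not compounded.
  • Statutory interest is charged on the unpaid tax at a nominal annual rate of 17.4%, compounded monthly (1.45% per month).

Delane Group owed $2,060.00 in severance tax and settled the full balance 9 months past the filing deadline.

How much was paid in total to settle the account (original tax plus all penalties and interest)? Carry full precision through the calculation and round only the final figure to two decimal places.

Penalty, months 1–2: 2 × 1.5% × $2,060.00 = $61.80
Penalty, months 3–9: 7 × 3.25% × $2,060.00 = $468.65
Interest: $2,060.00 × ((1 + 0.0145)^9 − 1) = $2,060.00 × 0.1383307… = $284.9613…
Total = $2,060.00 + $530.4500 + $284.9613… = $2,875.41

$2,875.41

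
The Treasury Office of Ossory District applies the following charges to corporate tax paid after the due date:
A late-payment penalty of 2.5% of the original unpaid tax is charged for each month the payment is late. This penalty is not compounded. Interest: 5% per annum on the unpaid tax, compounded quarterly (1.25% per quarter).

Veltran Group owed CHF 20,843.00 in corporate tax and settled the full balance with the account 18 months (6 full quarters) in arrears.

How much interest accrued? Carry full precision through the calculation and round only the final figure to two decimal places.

CHF 1,612.90

Interest: CHF 20,843.00 × ((1 + 0.0125)^6 − 1) = CHF 20,843.00 × 0.0773832… = CHF 1,612.8976…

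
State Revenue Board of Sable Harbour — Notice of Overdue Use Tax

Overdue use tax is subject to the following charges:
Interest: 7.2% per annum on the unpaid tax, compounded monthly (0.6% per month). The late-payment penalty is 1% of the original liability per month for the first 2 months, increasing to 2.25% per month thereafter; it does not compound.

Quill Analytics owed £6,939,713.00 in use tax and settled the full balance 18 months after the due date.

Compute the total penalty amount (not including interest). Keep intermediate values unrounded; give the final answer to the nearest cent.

Penalty, months 1–2: 2 × 1% × £6,939,713.00 = £138,794.26
Penalty, months 3–18: 16 × 2.25% × £6,939,713.00 = £2,498,296.68
Total penalty = £138,794.26 + £2,498,296.68 = £2,637,090.94

£2,637,090.94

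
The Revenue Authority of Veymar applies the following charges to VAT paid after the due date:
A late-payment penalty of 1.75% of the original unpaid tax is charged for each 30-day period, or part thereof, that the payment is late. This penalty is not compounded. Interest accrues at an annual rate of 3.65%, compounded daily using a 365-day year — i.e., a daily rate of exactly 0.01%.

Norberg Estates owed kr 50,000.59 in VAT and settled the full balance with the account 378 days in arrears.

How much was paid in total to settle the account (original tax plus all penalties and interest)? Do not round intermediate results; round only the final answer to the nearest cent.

kr 63,301.82

Penalty periods: ⌈378/30⌉ = 13; penalty = 13 × 1.75% × kr 50,000.59 = kr 11,375.13…
Interest: kr 50,000.59 × ((1 + 0.0001)^378 − 1) = kr 50,000.59 × 0.03852154… = kr 1,926.1000…
Total = kr 50,000.59 + kr 11,375.1342… + kr 1,926.1000… = kr 63,301.82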